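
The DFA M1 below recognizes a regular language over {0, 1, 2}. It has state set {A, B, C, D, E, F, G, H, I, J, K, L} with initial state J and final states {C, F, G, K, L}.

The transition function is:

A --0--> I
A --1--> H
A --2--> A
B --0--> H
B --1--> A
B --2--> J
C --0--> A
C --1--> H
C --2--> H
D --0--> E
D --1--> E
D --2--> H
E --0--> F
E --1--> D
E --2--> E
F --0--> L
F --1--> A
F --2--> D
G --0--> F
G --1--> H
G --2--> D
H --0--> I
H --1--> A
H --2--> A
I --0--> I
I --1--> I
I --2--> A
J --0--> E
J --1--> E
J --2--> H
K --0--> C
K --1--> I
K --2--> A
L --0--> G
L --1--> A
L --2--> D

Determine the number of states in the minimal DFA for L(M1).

First remove the unreachable states {B,C,K}; 9 states remain.
Start with accepting vs non-accepting: {F,G,L} | {A,D,E,H,I,J}.
On input 0, block {A,D,E,H,I,J} splits into {A,D,H,I,J} and {E}.
Refine {A,D,H,I,J} on symbol 0: members go to different blocks, giving {A,H,I} and {D,J}.
The partition is now stable with 4 blocks: {F,G,L} | {A,H,I} | {E} | {D,J}.

4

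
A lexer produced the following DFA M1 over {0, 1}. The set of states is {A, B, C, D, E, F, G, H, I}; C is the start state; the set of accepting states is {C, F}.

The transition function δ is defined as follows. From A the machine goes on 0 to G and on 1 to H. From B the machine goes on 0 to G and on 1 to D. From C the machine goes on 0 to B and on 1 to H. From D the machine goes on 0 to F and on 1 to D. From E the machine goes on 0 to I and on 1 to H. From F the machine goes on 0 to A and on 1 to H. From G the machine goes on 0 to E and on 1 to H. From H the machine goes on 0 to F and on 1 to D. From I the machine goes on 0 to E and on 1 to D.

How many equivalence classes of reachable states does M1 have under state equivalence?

3

P0 = {C,F} | {A,B,D,E,G,H,I}.
Split {A,B,D,E,G,H,I} by δ(·,0) → {A,B,E,G,I} and {D,H}.
No further refinement is possible. Final partition (3 blocks): {C,F} | {A,B,E,G,I} | {D,H}.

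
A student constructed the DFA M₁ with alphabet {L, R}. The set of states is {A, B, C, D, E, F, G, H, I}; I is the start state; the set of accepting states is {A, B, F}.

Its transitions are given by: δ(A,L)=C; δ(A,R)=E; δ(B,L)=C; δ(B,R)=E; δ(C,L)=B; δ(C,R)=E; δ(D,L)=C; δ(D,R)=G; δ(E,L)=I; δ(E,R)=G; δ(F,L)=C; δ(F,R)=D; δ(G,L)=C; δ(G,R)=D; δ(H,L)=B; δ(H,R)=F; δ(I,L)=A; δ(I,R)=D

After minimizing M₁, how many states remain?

3

First remove the unreachable states {F,H}; 7 states remain.
Start with accepting vs non-accepting: {A,B} | {C,D,E,G,I}.
Refine {C,D,E,G,I} on symbol L: members go to different blocks, giving {D,E,G} and {C,I}.
The partition is now stable with 3 blocks: {A,B} | {D,E,G} | {C,I}.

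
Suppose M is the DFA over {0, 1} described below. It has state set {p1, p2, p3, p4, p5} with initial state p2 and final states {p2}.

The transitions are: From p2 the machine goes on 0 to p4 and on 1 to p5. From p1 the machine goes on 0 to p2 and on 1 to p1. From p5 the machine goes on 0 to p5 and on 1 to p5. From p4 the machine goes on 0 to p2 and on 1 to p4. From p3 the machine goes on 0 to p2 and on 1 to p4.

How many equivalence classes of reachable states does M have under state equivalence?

States {p1,p3} cannot be reached from the start state, so discard them.
Start with accepting vs non-accepting: {p2} | {p4,p5}.
Split {p4,p5} by δ(·,0) → {p4} and {p5}.
No further refinement is possible. Final partition (3 blocks): {p2} | {p4} | {p5}.

3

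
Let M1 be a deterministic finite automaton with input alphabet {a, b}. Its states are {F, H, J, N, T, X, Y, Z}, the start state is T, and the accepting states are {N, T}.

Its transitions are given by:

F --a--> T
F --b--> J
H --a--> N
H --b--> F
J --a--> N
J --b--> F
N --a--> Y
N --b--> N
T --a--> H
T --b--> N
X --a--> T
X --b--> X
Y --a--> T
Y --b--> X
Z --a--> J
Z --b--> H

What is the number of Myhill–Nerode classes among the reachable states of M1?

First remove the unreachable states {Z}; 7 states remain.
P0 = {N,T} | {F,H,J,X,Y}.
No further refinement is possible. Final partition (2 blocks): {N,T} | {F,H,J,X,Y}.

2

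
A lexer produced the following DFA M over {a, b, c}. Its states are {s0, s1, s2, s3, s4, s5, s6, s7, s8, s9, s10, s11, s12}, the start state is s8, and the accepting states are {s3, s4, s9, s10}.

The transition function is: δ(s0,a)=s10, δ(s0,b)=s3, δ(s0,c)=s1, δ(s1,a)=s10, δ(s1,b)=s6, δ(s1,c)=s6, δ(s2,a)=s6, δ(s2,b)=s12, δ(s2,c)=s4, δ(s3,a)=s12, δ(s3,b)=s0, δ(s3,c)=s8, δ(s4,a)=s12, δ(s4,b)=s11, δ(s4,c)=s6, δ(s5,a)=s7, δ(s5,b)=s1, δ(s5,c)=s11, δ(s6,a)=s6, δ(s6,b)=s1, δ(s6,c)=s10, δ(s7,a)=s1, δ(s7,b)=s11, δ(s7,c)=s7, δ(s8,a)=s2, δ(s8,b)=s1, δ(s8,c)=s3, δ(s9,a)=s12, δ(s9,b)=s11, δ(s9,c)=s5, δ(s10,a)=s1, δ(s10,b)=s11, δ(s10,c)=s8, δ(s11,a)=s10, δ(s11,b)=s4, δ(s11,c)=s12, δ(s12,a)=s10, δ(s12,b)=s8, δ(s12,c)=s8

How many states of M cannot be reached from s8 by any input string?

3

Starting at s8 and following transitions, the reachable set is {s0, s1, s2, s3, s4, s6, s8, s10, s11, s12}. That leaves s5, s7, s9 unreachable — 3 in total.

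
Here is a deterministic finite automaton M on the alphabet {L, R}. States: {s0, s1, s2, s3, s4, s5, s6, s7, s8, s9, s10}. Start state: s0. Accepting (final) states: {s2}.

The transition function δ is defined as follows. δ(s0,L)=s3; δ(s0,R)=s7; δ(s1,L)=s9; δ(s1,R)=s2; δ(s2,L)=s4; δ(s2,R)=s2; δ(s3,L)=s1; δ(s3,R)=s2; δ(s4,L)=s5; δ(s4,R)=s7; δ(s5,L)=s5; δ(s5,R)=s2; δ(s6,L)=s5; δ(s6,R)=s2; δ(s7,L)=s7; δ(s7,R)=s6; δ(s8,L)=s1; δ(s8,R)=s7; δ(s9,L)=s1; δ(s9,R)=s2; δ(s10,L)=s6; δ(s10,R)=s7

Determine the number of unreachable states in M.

No path from s0 leads to s8, s10; the other 9 states are all reachable.

2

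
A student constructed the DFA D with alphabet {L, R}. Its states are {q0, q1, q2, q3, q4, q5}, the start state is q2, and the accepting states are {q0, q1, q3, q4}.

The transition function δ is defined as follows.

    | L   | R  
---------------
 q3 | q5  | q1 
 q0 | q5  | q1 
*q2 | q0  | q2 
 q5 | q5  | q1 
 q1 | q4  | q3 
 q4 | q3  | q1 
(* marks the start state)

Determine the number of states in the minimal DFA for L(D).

P0 = {q0,q1,q3,q4} | {q2,q5}.
On input L, block {q0,q1,q3,q4} splits into {q0,q3} and {q1,q4}.
On input L, block {q2,q5} splits into {q2} and {q5}.
Split {q1,q4} by δ(·,L) → {q1} and {q4}.
The partition is now stable with 5 blocks: {q0,q3} | {q2} | {q1} | {q5} | {q4}.

5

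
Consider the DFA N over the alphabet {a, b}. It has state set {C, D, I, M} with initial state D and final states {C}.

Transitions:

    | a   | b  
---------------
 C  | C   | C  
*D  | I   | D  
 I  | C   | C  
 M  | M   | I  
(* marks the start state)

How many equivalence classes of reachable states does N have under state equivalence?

First remove the unreachable states {M}; 3 states remain.
P0 = {C} | {D,I}.
Refine {D,I} on symbol a: members go to different blocks, giving {I} and {D}.
Stable partition: {C} | {I} | {D} — 3 equivalence classes.

3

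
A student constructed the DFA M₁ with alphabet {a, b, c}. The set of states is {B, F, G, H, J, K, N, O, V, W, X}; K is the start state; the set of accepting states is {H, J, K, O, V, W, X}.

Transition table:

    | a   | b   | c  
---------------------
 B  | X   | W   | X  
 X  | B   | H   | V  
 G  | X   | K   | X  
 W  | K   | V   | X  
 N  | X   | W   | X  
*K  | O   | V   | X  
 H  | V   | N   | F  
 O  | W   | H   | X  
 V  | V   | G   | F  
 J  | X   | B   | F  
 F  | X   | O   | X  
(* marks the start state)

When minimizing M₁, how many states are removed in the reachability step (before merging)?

1

No path from K leads to J; the other 10 states are all reachable.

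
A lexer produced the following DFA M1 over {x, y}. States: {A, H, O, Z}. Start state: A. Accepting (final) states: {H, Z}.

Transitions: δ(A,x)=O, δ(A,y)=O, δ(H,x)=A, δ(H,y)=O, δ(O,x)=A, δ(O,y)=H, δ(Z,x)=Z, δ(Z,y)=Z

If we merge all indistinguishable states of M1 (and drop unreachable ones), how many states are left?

Reachable states from the start: {A,H,O}. Unreachable: {Z} — drop them.
P0 = {H} | {A,O}.
On input y, block {A,O} splits into {A} and {O}.
Stable partition: {H} | {A} | {O} — 3 equivalence classes.

3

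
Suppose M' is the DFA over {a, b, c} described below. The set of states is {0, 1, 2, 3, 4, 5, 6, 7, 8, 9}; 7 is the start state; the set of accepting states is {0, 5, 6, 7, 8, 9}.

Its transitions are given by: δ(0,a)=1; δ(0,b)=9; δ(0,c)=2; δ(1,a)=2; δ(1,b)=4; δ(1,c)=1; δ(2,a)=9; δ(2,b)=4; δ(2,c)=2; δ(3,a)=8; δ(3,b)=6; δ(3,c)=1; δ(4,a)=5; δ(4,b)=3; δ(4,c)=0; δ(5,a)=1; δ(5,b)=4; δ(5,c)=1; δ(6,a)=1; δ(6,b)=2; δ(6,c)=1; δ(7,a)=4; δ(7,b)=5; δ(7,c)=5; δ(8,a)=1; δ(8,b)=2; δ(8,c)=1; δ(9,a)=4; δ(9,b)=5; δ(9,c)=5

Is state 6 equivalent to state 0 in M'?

No

All states are reachable from the start state.
P0 = {0,5,6,7,8,9} | {1,2,3,4}.
On input b, block {0,5,6,7,8,9} splits into {0,7,9} and {5,6,8}.
Refine {0,7,9} on symbol b: members go to different blocks, giving {7,9} and {0}.
Refine {1,2,3,4} on symbol a: members go to different blocks, giving {3,4} and {1} and {2}.
On input b, block {3,4} splits into {3} and {4}.
Refine {5,6,8} on symbol b: members go to different blocks, giving {6,8} and {5}.
No further refinement is possible. Final partition (8 blocks): {7,9} | {3} | {6,8} | {0} | {1} | {2} | {4} | {5}.
6 and 0 end up in different blocks, so they are distinguishable. For instance, the string 'b' is accepted from only 0.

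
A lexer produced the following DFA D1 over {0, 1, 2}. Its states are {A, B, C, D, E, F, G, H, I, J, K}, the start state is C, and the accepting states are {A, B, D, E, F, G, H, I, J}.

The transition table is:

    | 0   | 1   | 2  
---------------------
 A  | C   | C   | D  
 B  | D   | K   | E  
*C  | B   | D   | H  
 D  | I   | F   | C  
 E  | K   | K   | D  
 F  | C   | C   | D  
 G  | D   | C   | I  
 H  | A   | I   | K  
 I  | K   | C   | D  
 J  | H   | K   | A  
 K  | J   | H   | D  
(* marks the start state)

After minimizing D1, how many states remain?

First remove the unreachable states {G}; 10 states remain.
Start with accepting vs non-accepting: {A,B,D,E,F,H,I,J} | {C,K}.
Split {A,B,D,E,F,H,I,J} by δ(·,0) → {A,E,F,I} and {B,D,H,J}.
Split {B,D,H,J} by δ(·,0) → {B,J} and {D,H}.
No further refinement is possible. Final partition (4 blocks): {A,E,F,I} | {C,K} | {B,J} | {D,H}.

4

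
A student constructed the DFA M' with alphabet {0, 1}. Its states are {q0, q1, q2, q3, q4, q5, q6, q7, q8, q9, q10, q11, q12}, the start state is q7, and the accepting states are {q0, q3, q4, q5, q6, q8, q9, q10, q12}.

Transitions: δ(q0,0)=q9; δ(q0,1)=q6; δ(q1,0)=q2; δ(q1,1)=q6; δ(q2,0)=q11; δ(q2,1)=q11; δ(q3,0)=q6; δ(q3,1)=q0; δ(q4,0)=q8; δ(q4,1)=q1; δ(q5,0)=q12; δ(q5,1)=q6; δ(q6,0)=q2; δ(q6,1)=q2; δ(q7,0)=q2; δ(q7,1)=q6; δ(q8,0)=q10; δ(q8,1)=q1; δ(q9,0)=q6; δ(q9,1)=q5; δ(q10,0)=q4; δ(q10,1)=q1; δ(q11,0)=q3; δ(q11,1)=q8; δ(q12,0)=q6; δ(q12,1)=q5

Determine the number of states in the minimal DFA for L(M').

7

Initial partition by acceptance: {q0,q3,q4,q5,q6,q8,q9,q10,q12} | {q1,q2,q7,q11}.
On input 0, block {q0,q3,q4,q5,q6,q8,q9,q10,q12} splits into {q0,q3,q4,q5,q8,q9,q10,q12} and {q6}.
On input 0, block {q0,q3,q4,q5,q8,q9,q10,q12} splits into {q0,q4,q5,q8,q10} and {q3,q9,q12}.
Refine {q0,q4,q5,q8,q10} on symbol 0: members go to different blocks, giving {q4,q8,q10} and {q0,q5}.
On input 0, block {q1,q2,q7,q11} splits into {q1,q2,q7} and {q11}.
Split {q1,q2,q7} by δ(·,0) → {q1,q7} and {q2}.
No further refinement is possible. Final partition (7 blocks): {q4,q8,q10} | {q1,q7} | {q6} | {q3,q9,q12} | {q0,q5} | {q11} | {q2}.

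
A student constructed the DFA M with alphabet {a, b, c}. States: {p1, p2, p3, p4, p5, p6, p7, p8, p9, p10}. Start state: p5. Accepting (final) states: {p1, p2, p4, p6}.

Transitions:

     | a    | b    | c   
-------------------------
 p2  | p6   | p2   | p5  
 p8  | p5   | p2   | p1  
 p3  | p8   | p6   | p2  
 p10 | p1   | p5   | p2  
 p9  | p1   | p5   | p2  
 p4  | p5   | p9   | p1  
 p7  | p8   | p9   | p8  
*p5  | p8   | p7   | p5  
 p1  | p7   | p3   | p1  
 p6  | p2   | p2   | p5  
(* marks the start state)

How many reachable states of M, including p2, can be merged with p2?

2

First remove the unreachable states {p4,p10}; 8 states remain.
P0 = {p1,p2,p6} | {p3,p5,p7,p8,p9}.
Refine {p1,p2,p6} on symbol a: members go to different blocks, giving {p2,p6} and {p1}.
Split {p3,p5,p7,p8,p9} by δ(·,a) → {p3,p5,p7,p8} and {p9}.
Split {p3,p5,p7,p8} by δ(·,b) → {p3,p8} and {p5} and {p7}.
On input a, block {p3,p8} splits into {p3} and {p8}.
The partition is now stable with 7 blocks: {p2,p6} | {p3} | {p1} | {p9} | {p5} | {p7} | {p8}.
The equivalence class containing p2 is {p2,p6}, of size 2.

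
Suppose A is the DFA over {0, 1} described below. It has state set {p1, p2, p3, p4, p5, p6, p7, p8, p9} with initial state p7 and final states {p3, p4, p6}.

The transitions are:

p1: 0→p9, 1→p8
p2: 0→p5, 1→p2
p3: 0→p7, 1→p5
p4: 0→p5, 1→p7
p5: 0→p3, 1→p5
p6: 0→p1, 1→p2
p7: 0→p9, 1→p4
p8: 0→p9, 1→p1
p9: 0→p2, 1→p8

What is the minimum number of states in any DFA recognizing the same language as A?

Reachable states from the start: {p1,p2,p3,p4,p5,p7,p8,p9}. Unreachable: {p6} — drop them.
Start with accepting vs non-accepting: {p3,p4} | {p1,p2,p5,p7,p8,p9}.
Refine {p1,p2,p5,p7,p8,p9} on symbol 0: members go to different blocks, giving {p1,p2,p7,p8,p9} and {p5}.
Split {p3,p4} by δ(·,0) → {p3} and {p4}.
Refine {p1,p2,p7,p8,p9} on symbol 0: members go to different blocks, giving {p1,p7,p8,p9} and {p2}.
Refine {p1,p7,p8,p9} on symbol 0: members go to different blocks, giving {p1,p7,p8} and {p9}.
On input 1, block {p1,p7,p8} splits into {p1,p8} and {p7}.
The partition is now stable with 7 blocks: {p3} | {p1,p8} | {p5} | {p4} | {p2} | {p9} | {p7}.

7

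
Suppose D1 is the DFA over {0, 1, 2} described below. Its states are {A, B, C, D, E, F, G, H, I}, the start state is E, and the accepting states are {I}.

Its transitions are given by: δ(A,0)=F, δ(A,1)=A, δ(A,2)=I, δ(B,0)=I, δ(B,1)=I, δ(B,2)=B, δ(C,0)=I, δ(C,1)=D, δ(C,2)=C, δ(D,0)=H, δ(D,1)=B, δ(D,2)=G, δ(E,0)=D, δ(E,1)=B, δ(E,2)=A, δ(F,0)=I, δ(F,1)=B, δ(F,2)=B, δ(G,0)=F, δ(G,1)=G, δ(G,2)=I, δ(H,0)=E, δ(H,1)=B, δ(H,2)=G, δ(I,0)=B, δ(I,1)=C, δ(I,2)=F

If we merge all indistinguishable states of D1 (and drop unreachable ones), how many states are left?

6

Every state is reachable, so we keep all 9.
P0 = {I} | {A,B,C,D,E,F,G,H}.
Refine {A,B,C,D,E,F,G,H} on symbol 0: members go to different blocks, giving {A,D,E,G,H} and {B,C,F}.
On input 0, block {A,D,E,G,H} splits into {D,E,H} and {A,G}.
Split {B,C,F} by δ(·,1) → {B} and {C} and {F}.
No further refinement is possible. Final partition (6 blocks): {I} | {D,E,H} | {B} | {A,G} | {C} | {F}.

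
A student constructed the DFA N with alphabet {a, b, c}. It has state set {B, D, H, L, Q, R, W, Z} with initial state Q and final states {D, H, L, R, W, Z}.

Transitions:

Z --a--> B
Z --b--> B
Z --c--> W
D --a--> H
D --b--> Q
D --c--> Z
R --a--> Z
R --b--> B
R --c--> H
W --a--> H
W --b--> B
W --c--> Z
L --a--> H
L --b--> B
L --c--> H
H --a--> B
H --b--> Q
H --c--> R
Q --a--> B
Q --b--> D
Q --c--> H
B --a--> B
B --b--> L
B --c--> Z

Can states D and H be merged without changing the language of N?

All states are reachable from the start state.
P0 = {D,H,L,R,W,Z} | {B,Q}.
Refine {D,H,L,R,W,Z} on symbol a: members go to different blocks, giving {D,L,R,W} and {H,Z}.
Stable partition: {D,L,R,W} | {B,Q} | {H,Z} — 3 equivalence classes.
D and H end up in different blocks, so they are distinguishable. For instance, the string 'a' is accepted from only D.

No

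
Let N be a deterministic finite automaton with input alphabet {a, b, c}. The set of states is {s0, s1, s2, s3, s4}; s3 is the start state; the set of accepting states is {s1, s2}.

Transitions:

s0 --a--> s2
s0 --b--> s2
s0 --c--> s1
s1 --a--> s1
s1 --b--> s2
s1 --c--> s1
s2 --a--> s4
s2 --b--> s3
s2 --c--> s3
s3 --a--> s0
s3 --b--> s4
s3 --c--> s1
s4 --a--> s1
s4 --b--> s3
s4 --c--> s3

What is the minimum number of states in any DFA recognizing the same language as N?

Initial partition by acceptance: {s1,s2} | {s0,s3,s4}.
On input a, block {s1,s2} splits into {s1} and {s2}.
Split {s0,s3,s4} by δ(·,a) → {s0} and {s3} and {s4}.
The partition is now stable with 5 blocks: {s1} | {s0} | {s2} | {s3} | {s4}.

5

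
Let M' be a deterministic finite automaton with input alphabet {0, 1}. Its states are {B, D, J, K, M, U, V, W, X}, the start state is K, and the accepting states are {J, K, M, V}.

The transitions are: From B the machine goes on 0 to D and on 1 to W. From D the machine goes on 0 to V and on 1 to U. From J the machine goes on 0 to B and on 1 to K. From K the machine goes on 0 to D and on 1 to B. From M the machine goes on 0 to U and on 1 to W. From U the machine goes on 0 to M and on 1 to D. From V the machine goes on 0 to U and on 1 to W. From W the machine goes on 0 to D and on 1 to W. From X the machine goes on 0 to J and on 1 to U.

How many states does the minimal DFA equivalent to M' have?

States {J,X} cannot be reached from the start state, so discard them.
Start with accepting vs non-accepting: {K,M,V} | {B,D,U,W}.
Refine {B,D,U,W} on symbol 0: members go to different blocks, giving {D,U} and {B,W}.
No further refinement is possible. Final partition (3 blocks): {K,M,V} | {D,U} | {B,W}.

3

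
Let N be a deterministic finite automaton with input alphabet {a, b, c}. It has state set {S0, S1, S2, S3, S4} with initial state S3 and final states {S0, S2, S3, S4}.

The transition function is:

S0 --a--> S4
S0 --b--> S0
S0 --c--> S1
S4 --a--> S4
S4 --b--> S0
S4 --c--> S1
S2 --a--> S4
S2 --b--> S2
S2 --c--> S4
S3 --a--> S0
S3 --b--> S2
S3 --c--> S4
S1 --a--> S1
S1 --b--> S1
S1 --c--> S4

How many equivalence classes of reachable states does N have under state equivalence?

3

Start with accepting vs non-accepting: {S0,S2,S3,S4} | {S1}.
Refine {S0,S2,S3,S4} on symbol c: members go to different blocks, giving {S0,S4} and {S2,S3}.
The partition is now stable with 3 blocks: {S0,S4} | {S1} | {S2,S3}.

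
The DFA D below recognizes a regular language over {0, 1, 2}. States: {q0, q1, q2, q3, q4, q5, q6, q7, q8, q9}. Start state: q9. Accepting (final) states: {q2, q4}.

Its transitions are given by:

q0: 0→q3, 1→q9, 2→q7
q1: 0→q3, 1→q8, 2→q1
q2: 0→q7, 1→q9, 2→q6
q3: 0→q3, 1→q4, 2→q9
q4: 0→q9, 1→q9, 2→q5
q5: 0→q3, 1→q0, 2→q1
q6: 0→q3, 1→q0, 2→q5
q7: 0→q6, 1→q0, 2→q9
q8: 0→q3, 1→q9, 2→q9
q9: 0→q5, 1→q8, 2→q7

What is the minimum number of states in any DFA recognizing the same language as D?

5

First remove the unreachable states {q2}; 9 states remain.
Start with accepting vs non-accepting: {q4} | {q0,q1,q3,q5,q6,q7,q8,q9}.
Split {q0,q1,q3,q5,q6,q7,q8,q9} by δ(·,1) → {q0,q1,q5,q6,q7,q8,q9} and {q3}.
Split {q0,q1,q5,q6,q7,q8,q9} by δ(·,0) → {q0,q1,q5,q6,q8} and {q7,q9}.
Refine {q0,q1,q5,q6,q8} on symbol 1: members go to different blocks, giving {q1,q5,q6} and {q0,q8}.
The partition is now stable with 5 blocks: {q4} | {q1,q5,q6} | {q3} | {q7,q9} | {q0,q8}.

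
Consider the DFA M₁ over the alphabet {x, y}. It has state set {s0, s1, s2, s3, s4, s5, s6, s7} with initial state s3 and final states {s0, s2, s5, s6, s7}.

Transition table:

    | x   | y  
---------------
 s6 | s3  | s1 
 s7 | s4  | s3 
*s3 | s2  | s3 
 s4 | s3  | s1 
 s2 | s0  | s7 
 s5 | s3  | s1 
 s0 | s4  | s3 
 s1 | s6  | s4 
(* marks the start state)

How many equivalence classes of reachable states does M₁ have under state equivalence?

States {s5} cannot be reached from the start state, so discard them.
Start with accepting vs non-accepting: {s0,s2,s6,s7} | {s1,s3,s4}.
Refine {s0,s2,s6,s7} on symbol x: members go to different blocks, giving {s0,s6,s7} and {s2}.
Refine {s1,s3,s4} on symbol x: members go to different blocks, giving {s1} and {s3} and {s4}.
Split {s0,s6,s7} by δ(·,x) → {s0,s7} and {s6}.
The partition is now stable with 6 blocks: {s0,s7} | {s1} | {s2} | {s3} | {s4} | {s6}.

6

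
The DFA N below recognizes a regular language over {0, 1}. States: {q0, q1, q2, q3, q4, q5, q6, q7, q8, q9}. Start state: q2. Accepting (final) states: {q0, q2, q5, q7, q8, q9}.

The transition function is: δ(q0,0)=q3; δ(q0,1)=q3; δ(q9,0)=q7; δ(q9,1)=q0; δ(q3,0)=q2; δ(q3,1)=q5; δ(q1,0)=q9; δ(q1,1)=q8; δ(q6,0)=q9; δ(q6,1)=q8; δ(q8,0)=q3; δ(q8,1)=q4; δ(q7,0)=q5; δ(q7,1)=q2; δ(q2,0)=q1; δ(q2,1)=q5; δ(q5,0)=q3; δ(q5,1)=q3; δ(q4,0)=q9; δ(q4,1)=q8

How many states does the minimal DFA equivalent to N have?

7

First remove the unreachable states {q6}; 9 states remain.
P0 = {q0,q2,q5,q7,q8,q9} | {q1,q3,q4}.
On input 0, block {q0,q2,q5,q7,q8,q9} splits into {q0,q2,q5,q8} and {q7,q9}.
On input 1, block {q0,q2,q5,q8} splits into {q0,q5,q8} and {q2}.
Split {q1,q3,q4} by δ(·,0) → {q1,q4} and {q3}.
Refine {q0,q5,q8} on symbol 1: members go to different blocks, giving {q0,q5} and {q8}.
Refine {q7,q9} on symbol 0: members go to different blocks, giving {q7} and {q9}.
The partition is now stable with 7 blocks: {q0,q5} | {q1,q4} | {q7} | {q2} | {q3} | {q8} | {q9}.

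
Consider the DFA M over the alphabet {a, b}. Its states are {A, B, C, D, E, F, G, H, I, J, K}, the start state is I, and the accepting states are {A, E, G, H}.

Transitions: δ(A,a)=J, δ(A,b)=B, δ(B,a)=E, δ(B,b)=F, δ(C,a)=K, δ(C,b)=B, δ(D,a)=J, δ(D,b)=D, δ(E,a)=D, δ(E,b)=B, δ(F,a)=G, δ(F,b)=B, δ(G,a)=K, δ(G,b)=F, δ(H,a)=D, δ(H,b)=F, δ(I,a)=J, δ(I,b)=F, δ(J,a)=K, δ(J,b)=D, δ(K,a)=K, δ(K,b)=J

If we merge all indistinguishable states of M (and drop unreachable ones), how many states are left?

4

Reachable states from the start: {B,D,E,F,G,I,J,K}. Unreachable: {A,C,H} — drop them.
Initial partition by acceptance: {E,G} | {B,D,F,I,J,K}.
On input a, block {B,D,F,I,J,K} splits into {D,I,J,K} and {B,F}.
Refine {D,I,J,K} on symbol b: members go to different blocks, giving {D,J,K} and {I}.
No further refinement is possible. Final partition (4 blocks): {E,G} | {D,J,K} | {B,F} | {I}.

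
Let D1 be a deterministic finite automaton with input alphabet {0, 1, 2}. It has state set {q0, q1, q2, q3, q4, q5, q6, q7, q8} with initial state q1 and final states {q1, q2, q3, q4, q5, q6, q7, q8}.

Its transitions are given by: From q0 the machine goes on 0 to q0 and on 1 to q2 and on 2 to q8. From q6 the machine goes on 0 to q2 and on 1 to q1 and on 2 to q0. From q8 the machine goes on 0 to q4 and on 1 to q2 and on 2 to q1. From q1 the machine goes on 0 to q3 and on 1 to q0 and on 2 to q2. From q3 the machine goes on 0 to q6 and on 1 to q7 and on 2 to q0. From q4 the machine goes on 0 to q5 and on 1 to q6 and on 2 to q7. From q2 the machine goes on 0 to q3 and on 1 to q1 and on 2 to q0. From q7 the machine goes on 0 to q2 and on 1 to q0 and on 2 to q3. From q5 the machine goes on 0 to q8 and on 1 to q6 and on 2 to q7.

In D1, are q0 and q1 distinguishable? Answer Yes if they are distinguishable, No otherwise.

Yes

Start with accepting vs non-accepting: {q1,q2,q3,q4,q5,q6,q7,q8} | {q0}.
On input 1, block {q1,q2,q3,q4,q5,q6,q7,q8} splits into {q2,q3,q4,q5,q6,q8} and {q1,q7}.
Split {q2,q3,q4,q5,q6,q8} by δ(·,1) → {q2,q3,q6} and {q4,q5,q8}.
The partition is now stable with 4 blocks: {q2,q3,q6} | {q0} | {q1,q7} | {q4,q5,q8}.
q0 and q1 end up in different blocks, so they are distinguishable. For instance, the string 'ε' is accepted from only q1.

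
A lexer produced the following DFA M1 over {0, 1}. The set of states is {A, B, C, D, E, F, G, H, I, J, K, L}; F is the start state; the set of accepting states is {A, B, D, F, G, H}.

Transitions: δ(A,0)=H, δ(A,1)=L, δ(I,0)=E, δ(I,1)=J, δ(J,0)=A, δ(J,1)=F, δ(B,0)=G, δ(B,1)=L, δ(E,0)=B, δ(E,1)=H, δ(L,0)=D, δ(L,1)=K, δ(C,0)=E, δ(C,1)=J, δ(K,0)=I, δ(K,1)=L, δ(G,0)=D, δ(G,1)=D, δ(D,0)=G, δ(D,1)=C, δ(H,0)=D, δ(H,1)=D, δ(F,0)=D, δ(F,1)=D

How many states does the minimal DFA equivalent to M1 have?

7

P0 = {A,B,D,F,G,H} | {C,E,I,J,K,L}.
Split {A,B,D,F,G,H} by δ(·,1) → {A,B,D} and {F,G,H}.
On input 0, block {C,E,I,J,K,L} splits into {C,I,K} and {E,J,L}.
Refine {A,B,D} on symbol 1: members go to different blocks, giving {A,B} and {D}.
Split {C,I,K} by δ(·,0) → {C,I} and {K}.
On input 0, block {E,J,L} splits into {E,J} and {L}.
No further refinement is possible. Final partition (7 blocks): {A,B} | {C,I} | {F,G,H} | {E,J} | {D} | {K} | {L}.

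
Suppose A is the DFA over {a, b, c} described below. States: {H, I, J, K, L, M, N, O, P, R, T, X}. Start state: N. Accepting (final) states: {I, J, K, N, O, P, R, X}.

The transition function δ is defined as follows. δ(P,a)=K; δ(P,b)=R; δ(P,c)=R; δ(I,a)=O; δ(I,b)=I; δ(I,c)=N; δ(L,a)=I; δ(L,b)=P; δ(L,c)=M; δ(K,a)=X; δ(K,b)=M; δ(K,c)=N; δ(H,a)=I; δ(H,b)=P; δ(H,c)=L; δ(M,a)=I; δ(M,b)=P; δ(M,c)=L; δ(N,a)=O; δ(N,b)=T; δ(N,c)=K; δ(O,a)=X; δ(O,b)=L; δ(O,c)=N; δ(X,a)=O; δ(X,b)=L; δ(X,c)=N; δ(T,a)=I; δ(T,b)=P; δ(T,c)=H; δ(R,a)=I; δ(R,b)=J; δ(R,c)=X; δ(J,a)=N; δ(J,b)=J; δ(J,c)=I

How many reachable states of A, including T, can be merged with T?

4

Start with accepting vs non-accepting: {I,J,K,N,O,P,R,X} | {H,L,M,T}.
On input b, block {I,J,K,N,O,P,R,X} splits into {K,N,O,X} and {I,J,P,R}.
On input a, block {I,J,P,R} splits into {I,J,P} and {R}.
Refine {I,J,P} on symbol b: members go to different blocks, giving {I,J} and {P}.
Refine {I,J} on symbol c: members go to different blocks, giving {J} and {I}.
The partition is now stable with 6 blocks: {K,N,O,X} | {H,L,M,T} | {J} | {R} | {P} | {I}.
The equivalence class containing T is {H,L,M,T}, of size 4.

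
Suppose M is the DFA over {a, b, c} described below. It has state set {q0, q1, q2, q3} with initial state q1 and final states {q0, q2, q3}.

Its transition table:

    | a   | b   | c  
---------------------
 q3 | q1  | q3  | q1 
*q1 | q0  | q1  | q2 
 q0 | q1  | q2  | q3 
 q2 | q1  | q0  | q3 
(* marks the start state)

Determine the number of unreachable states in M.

0

Exploring from q1, all states are eventually visited, so none are unreachable.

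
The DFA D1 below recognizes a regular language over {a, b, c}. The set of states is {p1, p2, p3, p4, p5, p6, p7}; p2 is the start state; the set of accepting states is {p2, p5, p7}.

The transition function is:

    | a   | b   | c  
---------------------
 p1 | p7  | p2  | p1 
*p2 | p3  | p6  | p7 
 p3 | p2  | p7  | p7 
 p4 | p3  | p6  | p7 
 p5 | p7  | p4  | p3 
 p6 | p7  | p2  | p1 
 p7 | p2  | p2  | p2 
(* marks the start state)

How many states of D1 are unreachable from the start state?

2

No path from p2 leads to p4, p5; the other 5 states are all reachable.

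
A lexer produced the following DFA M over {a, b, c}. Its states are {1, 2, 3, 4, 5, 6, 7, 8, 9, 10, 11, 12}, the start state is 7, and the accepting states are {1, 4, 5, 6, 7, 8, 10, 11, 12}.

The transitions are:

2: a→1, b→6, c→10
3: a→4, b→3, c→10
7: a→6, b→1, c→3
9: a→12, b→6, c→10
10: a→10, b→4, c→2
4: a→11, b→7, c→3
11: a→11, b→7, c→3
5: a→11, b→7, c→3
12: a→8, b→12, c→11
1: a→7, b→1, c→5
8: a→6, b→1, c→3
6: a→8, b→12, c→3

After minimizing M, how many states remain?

First remove the unreachable states {9}; 11 states remain.
Initial partition by acceptance: {1,4,5,6,7,8,10,11,12} | {2,3}.
Refine {1,4,5,6,7,8,10,11,12} on symbol c: members go to different blocks, giving {4,5,6,7,8,10,11} and {1,12}.
Split {4,5,6,7,8,10,11} by δ(·,b) → {4,5,10,11} and {6,7,8}.
On input b, block {4,5,10,11} splits into {4,5,11} and {10}.
On input a, block {2,3} splits into {2} and {3}.
Stable partition: {4,5,11} | {2} | {1,12} | {6,7,8} | {10} | {3} — 6 equivalence classes.

6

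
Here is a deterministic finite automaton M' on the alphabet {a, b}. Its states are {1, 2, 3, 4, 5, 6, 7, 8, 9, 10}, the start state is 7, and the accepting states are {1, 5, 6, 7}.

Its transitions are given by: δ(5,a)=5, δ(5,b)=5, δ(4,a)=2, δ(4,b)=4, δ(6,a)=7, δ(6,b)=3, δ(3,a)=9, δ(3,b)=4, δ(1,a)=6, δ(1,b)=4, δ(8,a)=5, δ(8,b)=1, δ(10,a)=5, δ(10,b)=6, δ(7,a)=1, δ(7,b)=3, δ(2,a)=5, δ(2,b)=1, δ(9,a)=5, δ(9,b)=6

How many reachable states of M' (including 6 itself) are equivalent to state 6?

3

States {8,10} cannot be reached from the start state, so discard them.
Start with accepting vs non-accepting: {1,5,6,7} | {2,3,4,9}.
Refine {1,5,6,7} on symbol b: members go to different blocks, giving {1,6,7} and {5}.
On input a, block {2,3,4,9} splits into {2,9} and {3,4}.
No further refinement is possible. Final partition (4 blocks): {1,6,7} | {2,9} | {5} | {3,4}.
State 6 belongs to the block {1,6,7}, which has 3 states.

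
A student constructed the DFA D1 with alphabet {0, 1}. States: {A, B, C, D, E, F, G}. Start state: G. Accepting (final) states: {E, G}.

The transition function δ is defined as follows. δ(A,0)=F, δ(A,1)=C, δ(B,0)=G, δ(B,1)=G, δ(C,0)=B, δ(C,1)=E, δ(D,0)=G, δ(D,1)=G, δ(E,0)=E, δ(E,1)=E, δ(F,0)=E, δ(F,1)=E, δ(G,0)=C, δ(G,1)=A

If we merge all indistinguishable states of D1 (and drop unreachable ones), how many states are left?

6

States {D} cannot be reached from the start state, so discard them.
P0 = {E,G} | {A,B,C,F}.
Refine {E,G} on symbol 0: members go to different blocks, giving {E} and {G}.
On input 0, block {A,B,C,F} splits into {A,C} and {B} and {F}.
Refine {A,C} on symbol 0: members go to different blocks, giving {A} and {C}.
Stable partition: {E} | {A} | {G} | {B} | {F} | {C} — 6 equivalence classes.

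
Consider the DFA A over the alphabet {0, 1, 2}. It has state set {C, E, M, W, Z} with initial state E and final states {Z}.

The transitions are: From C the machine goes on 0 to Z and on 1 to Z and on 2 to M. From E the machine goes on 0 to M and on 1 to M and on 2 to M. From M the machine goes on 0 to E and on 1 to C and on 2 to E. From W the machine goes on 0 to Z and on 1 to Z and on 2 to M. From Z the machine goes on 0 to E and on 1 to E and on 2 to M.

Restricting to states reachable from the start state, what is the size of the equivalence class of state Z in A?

1

First remove the unreachable states {W}; 4 states remain.
Start with accepting vs non-accepting: {Z} | {C,E,M}.
Split {C,E,M} by δ(·,0) → {E,M} and {C}.
On input 1, block {E,M} splits into {E} and {M}.
No further refinement is possible. Final partition (4 blocks): {Z} | {E} | {C} | {M}.
The equivalence class containing Z is {Z}, of size 1.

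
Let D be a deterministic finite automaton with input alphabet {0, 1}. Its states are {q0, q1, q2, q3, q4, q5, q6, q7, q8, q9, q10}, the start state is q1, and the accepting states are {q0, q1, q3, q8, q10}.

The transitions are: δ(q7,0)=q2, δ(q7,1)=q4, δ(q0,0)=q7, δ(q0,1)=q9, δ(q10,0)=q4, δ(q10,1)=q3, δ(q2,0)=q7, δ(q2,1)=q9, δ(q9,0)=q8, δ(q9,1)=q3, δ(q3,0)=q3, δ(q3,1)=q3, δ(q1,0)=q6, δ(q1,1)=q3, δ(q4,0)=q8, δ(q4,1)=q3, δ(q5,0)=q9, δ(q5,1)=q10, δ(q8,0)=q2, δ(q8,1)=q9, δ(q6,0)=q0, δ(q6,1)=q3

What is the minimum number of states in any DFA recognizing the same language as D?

States {q5,q10} cannot be reached from the start state, so discard them.
P0 = {q0,q1,q3,q8} | {q2,q4,q6,q7,q9}.
Refine {q0,q1,q3,q8} on symbol 0: members go to different blocks, giving {q0,q1,q8} and {q3}.
On input 1, block {q0,q1,q8} splits into {q0,q8} and {q1}.
Split {q2,q4,q6,q7,q9} by δ(·,0) → {q4,q6,q9} and {q2,q7}.
No further refinement is possible. Final partition (5 blocks): {q0,q8} | {q4,q6,q9} | {q3} | {q1} | {q2,q7}.

5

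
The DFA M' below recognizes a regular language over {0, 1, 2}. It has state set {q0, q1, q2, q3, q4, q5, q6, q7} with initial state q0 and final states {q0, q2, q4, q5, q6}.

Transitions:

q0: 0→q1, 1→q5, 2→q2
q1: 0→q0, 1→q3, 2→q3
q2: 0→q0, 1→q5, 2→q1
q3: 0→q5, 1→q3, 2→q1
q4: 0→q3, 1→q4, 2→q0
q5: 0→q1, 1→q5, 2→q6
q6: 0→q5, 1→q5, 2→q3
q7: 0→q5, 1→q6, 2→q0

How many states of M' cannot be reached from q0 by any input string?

2

Starting at q0 and following transitions, the reachable set is {q0, q1, q2, q3, q5, q6}. That leaves q4, q7 unreachable — 2 in total.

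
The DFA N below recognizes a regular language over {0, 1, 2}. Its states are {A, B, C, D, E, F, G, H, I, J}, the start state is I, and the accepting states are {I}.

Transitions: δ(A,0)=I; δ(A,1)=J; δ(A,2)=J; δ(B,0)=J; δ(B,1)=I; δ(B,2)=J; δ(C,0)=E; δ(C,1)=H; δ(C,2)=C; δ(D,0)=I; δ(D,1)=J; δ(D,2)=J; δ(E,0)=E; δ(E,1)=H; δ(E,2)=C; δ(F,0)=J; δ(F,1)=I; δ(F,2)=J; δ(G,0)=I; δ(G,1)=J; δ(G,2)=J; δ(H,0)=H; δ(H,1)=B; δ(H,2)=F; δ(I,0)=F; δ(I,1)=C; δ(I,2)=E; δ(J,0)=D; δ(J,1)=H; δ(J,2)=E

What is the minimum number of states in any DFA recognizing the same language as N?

First remove the unreachable states {A,G}; 8 states remain.
P0 = {I} | {B,C,D,E,F,H,J}.
Split {B,C,D,E,F,H,J} by δ(·,0) → {B,C,E,F,H,J} and {D}.
Split {B,C,E,F,H,J} by δ(·,0) → {B,C,E,F,H} and {J}.
On input 0, block {B,C,E,F,H} splits into {C,E,H} and {B,F}.
Split {C,E,H} by δ(·,1) → {C,E} and {H}.
Stable partition: {I} | {C,E} | {D} | {J} | {B,F} | {H} — 6 equivalence classes.

6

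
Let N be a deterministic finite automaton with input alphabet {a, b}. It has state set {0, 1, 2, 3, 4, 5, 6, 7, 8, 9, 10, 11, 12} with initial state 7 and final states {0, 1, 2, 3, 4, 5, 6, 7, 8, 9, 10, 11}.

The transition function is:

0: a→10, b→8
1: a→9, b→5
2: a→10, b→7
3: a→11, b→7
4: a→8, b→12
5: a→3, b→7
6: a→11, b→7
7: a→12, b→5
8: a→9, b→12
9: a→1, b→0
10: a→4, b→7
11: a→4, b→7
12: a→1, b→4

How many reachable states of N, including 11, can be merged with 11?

States {2,6} cannot be reached from the start state, so discard them.
Initial partition by acceptance: {0,1,3,4,5,7,8,9,10,11} | {12}.
Split {0,1,3,4,5,7,8,9,10,11} by δ(·,a) → {0,1,3,4,5,8,9,10,11} and {7}.
Refine {0,1,3,4,5,8,9,10,11} on symbol b: members go to different blocks, giving {3,5,10,11} and {0,1,9} and {4,8}.
Refine {3,5,10,11} on symbol a: members go to different blocks, giving {3,5} and {10,11}.
Split {3,5} by δ(·,a) → {3} and {5}.
On input a, block {0,1,9} splits into {1,9} and {0}.
Refine {1,9} on symbol b: members go to different blocks, giving {1} and {9}.
Refine {4,8} on symbol a: members go to different blocks, giving {4} and {8}.
The partition is now stable with 10 blocks: {3} | {12} | {7} | {1} | {4} | {10,11} | {5} | {0} | {9} | {8}.
State 11 belongs to the block {10,11}, which has 2 states.

2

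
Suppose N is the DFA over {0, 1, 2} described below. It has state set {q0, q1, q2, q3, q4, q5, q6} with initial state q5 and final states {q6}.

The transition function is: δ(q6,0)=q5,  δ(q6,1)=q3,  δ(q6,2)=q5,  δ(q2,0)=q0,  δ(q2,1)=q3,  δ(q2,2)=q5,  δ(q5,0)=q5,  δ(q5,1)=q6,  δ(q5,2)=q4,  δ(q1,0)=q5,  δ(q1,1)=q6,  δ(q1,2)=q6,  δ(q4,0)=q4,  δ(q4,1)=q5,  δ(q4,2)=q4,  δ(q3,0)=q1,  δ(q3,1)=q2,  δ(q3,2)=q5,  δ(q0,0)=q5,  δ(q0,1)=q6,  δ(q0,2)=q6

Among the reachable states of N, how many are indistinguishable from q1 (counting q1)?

Every state is reachable, so we keep all 7.
P0 = {q6} | {q0,q1,q2,q3,q4,q5}.
Refine {q0,q1,q2,q3,q4,q5} on symbol 1: members go to different blocks, giving {q0,q1,q5} and {q2,q3,q4}.
Refine {q0,q1,q5} on symbol 2: members go to different blocks, giving {q0,q1} and {q5}.
Split {q2,q3,q4} by δ(·,0) → {q2,q3} and {q4}.
No further refinement is possible. Final partition (5 blocks): {q6} | {q0,q1} | {q2,q3} | {q5} | {q4}.
State q1 belongs to the block {q0,q1}, which has 2 states.

2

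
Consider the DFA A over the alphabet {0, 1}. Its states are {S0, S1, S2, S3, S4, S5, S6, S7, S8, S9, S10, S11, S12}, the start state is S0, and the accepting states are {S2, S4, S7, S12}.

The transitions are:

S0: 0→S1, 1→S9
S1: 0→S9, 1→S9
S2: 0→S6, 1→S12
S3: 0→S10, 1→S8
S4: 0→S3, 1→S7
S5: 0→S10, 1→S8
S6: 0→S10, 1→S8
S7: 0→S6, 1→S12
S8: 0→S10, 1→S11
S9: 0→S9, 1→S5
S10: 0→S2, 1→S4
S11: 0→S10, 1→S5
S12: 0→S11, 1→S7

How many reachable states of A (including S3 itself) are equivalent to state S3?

Every state is reachable, so we keep all 13.
Start with accepting vs non-accepting: {S2,S4,S7,S12} | {S0,S1,S3,S5,S6,S8,S9,S10,S11}.
Refine {S0,S1,S3,S5,S6,S8,S9,S10,S11} on symbol 0: members go to different blocks, giving {S0,S1,S3,S5,S6,S8,S9,S11} and {S10}.
On input 0, block {S0,S1,S3,S5,S6,S8,S9,S11} splits into {S3,S5,S6,S8,S11} and {S0,S1,S9}.
On input 1, block {S0,S1,S9} splits into {S0,S1} and {S9}.
Split {S0,S1} by δ(·,0) → {S0} and {S1}.
Stable partition: {S2,S4,S7,S12} | {S3,S5,S6,S8,S11} | {S10} | {S0} | {S9} | {S1} — 6 equivalence classes.
State S3 belongs to the block {S3,S5,S6,S8,S11}, which has 5 states.

5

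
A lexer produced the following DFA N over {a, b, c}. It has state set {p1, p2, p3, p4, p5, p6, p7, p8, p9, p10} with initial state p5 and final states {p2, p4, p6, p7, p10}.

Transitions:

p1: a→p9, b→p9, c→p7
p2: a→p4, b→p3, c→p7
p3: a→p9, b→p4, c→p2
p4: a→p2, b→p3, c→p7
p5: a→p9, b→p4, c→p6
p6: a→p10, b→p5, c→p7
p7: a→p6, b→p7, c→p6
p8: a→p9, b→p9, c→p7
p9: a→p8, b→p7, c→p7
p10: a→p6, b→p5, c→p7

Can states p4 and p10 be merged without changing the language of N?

First remove the unreachable states {p1}; 9 states remain.
Start with accepting vs non-accepting: {p2,p4,p6,p7,p10} | {p3,p5,p8,p9}.
On input b, block {p2,p4,p6,p7,p10} splits into {p2,p4,p6,p10} and {p7}.
Refine {p3,p5,p8,p9} on symbol b: members go to different blocks, giving {p3,p5} and {p8} and {p9}.
Stable partition: {p2,p4,p6,p10} | {p3,p5} | {p7} | {p8} | {p9} — 5 equivalence classes.
p4 and p10 lie in the same block of the stable partition, so they are equivalent — no string distinguishes them.

Yes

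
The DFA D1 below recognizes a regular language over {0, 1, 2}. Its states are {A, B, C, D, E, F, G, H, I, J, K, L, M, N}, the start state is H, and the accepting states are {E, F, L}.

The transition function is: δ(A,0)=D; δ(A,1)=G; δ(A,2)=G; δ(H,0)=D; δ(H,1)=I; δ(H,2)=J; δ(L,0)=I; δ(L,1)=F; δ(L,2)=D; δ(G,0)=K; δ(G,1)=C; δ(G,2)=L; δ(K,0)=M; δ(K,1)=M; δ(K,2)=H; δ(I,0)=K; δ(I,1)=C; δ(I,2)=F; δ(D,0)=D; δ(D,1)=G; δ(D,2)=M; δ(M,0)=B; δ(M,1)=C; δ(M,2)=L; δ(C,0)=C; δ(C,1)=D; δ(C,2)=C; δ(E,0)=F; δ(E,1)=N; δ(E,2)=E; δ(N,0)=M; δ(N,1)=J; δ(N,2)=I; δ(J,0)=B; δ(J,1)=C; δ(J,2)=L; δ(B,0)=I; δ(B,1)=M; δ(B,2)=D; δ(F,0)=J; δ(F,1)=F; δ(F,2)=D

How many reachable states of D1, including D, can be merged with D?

Reachable states from the start: {B,C,D,F,G,H,I,J,K,L,M}. Unreachable: {A,E,N} — drop them.
P0 = {F,L} | {B,C,D,G,H,I,J,K,M}.
Split {B,C,D,G,H,I,J,K,M} by δ(·,2) → {B,C,D,H,K} and {G,I,J,M}.
On input 0, block {B,C,D,H,K} splits into {C,D,H} and {B,K}.
Refine {C,D,H} on symbol 1: members go to different blocks, giving {D,H} and {C}.
No further refinement is possible. Final partition (5 blocks): {F,L} | {D,H} | {G,I,J,M} | {B,K} | {C}.
The equivalence class containing D is {D,H}, of size 2.

2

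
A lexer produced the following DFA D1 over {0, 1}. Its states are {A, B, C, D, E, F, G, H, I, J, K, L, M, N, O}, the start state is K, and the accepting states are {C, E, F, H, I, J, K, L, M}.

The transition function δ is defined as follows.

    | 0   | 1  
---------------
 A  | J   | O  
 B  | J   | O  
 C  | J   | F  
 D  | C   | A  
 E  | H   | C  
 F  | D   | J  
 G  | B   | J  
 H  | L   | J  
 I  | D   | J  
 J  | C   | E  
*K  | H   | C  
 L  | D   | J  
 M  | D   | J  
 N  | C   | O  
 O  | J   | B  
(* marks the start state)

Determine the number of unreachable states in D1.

4

BFS from K reaches {A, B, C, D, E, F, H, J, K, L, O}; the 4 state(s) G, I, M, N are never visited.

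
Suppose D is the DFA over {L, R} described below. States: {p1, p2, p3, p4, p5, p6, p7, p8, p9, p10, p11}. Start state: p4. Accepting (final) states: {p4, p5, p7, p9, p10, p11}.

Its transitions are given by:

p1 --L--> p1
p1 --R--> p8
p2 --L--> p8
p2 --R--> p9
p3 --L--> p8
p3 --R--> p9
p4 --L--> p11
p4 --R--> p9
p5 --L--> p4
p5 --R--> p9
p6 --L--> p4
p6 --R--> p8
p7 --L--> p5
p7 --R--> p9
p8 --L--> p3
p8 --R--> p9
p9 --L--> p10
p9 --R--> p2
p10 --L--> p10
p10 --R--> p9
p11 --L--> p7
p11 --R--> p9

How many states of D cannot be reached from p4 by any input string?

No path from p4 leads to p1, p6; the other 9 states are all reachable.

2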